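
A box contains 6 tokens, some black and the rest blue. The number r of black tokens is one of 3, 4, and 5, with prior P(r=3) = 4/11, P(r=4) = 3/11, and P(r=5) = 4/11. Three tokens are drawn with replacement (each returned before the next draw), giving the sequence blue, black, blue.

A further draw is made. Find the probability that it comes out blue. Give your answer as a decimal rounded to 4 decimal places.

0.4167

Under each hypothesis, the probability of the observed sequence is: P(data | r = 3) = (3/6)(3/6)(3/6) = 1/8; P(data | r = 4) = (2/6)(4/6)(2/6) = 2/27; P(data | r = 5) = (1/6)(5/6)(1/6) = 5/216.
Weighting by the prior gives 4/11 · 1/8 = 1/22, 3/11 · 2/27 = 2/99, 4/11 · 5/216 = 5/594; these sum to 2/27.
Normalising, the posterior is P(r = 3 | data) = 27/44, P(r = 4 | data) = 3/11, P(r = 5 | data) = 5/44.
So P(blue next | data) = Σ P(blue next | H) P(H | data) = (1/2)(27/44) + (1/3)(3/11) + (1/6)(5/44) = 5/12.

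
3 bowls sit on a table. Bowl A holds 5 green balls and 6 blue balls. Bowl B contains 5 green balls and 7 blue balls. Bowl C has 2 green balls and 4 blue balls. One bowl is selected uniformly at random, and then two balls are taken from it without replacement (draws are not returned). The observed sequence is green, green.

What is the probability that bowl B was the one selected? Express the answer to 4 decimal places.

0.3788

Compute the likelihood of the observed sequence for each case: P(data | bowl A) = (5/11)(4/10) = 2/11; P(data | bowl B) = (5/12)(4/11) = 5/33; P(data | bowl C) = (2/6)(1/5) = 1/15.
Multiplying each by its prior: 1/3 · 2/11 = 2/33, 1/3 · 5/33 = 5/99, 1/3 · 1/15 = 1/45; with total 2/15.
Hence P(bowl B | data) = (5/99) / (2/15) = 25/66.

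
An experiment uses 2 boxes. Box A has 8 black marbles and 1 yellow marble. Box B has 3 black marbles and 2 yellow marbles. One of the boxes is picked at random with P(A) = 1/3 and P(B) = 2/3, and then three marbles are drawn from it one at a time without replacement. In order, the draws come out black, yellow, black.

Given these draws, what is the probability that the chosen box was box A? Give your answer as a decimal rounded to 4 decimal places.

For each hypothesis, P(data | H) works out to: P(data | box A) = (8/9)(1/8)(7/7) = 1/9; P(data | box B) = (3/5)(2/4)(2/3) = 1/5.
The prior-weighted likelihoods are 1/3 · 1/9 = 1/27, 2/3 · 1/5 = 2/15; summing to 23/135.
So P(box A | data) = (1/27) / (23/135) = 5/23.

0.2174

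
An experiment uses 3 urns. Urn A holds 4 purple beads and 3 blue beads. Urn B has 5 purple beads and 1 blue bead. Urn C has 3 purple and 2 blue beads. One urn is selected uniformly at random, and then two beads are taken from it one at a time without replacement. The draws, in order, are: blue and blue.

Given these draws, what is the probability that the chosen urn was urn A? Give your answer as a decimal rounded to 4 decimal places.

Compute the likelihood of the observed sequence for each case: P(data | urn A) = (3/7)(2/6) = 1/7; P(data | urn B) = (1/6)(0/5) = 0; P(data | urn C) = (2/5)(1/4) = 1/10.
The prior-weighted likelihoods are 1/3 · 1/7 = 1/21, 1/3 · 0 = 0, 1/3 · 1/10 = 1/30; with total 17/210.
Hence P(urn A | data) = (1/21) / (17/210) = 10/17.

0.5882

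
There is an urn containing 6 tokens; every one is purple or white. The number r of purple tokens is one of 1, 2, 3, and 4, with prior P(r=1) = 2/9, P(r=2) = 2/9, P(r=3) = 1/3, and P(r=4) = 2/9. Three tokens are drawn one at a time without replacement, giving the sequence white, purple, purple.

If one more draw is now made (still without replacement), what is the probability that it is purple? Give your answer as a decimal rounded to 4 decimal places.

The likelihood of the observed sequence under each hypothesis: P(data | r = 1) = (5/6)(1/5)(0/4) = 0; P(data | r = 2) = (4/6)(2/5)(1/4) = 1/15; P(data | r = 3) = (3/6)(3/5)(2/4) = 3/20; P(data | r = 4) = (2/6)(4/5)(3/4) = 1/5.
The prior-weighted likelihoods are 2/9 · 0 = 0, 2/9 · 1/15 = 2/135, 1/3 · 3/20 = 1/20, 2/9 · 1/5 = 2/45; summing to 59/540.
Dividing through by the total gives posterior P(r = 1 | data) = 0, P(r = 2 | data) = 8/59, P(r = 3 | data) = 27/59, P(r = 4 | data) = 24/59.
The predictive probability is P(purple next | data) = (0)(8/59) + (1/3)(27/59) + (2/3)(24/59) = 25/59.

0.4237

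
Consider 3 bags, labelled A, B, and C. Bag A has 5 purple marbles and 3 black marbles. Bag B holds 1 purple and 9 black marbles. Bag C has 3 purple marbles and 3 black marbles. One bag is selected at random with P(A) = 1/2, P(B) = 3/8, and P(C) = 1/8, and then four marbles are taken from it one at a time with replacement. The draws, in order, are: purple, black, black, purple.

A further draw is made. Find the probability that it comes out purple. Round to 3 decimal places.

0.558

Compute the likelihood of the observed sequence for each case: P(data | bag A) = (5/8)(3/8)(3/8)(5/8) = 0.054932; P(data | bag B) = (1/10)(9/10)(9/10)(1/10) = 0.0081; P(data | bag C) = (3/6)(3/6)(3/6)(3/6) = 0.0625.
Multiplying each by its prior: 1/2 · 0.054932 = 0.027466, 3/8 · 0.0081 = 0.0030375, 1/8 · 0.0625 = 0.0078125; summing to 0.038316.
Dividing through by the total gives posterior P(bag A | data) = 0.71683, P(bag B | data) = 0.079275, P(bag C | data) = 0.2039.
The predictive probability is P(purple next | data) = (5/8)(0.71683) + (1/10)(0.079275) + (1/2)(0.2039) = 0.55789.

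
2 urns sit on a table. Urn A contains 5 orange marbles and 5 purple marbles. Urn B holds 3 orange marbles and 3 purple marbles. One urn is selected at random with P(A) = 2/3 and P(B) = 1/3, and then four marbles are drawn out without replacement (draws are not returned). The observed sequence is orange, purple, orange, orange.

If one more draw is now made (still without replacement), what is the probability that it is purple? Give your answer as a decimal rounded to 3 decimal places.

Compute the likelihood of the observed sequence for each case: P(data | urn A) = (5/10)(5/9)(4/8)(3/7) = 0.059524; P(data | urn B) = (3/6)(3/5)(2/4)(1/3) = 0.05.
Multiplying each by its prior: 2/3 · 0.059524 = 0.039683, 1/3 · 0.05 = 0.016667; these sum to 0.056349.
The posterior is then P(urn A | data) = 0.70423, P(urn B | data) = 0.29577.
So P(purple next | data) = Σ P(purple next | H) P(H | data) = (2/3)(0.70423) + (1)(0.29577) = 0.76526.

0.765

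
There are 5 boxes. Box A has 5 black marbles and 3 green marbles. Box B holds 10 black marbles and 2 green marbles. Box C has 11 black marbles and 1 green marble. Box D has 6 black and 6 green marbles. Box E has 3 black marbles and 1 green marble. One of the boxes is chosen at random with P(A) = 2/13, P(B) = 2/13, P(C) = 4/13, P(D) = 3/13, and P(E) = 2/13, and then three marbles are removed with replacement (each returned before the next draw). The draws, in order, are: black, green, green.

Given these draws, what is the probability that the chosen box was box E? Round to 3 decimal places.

Under each hypothesis, the probability of the observed sequence is: P(data | box A) = (5/8)(3/8)(3/8) = 0.087891; P(data | box B) = (10/12)(2/12)(2/12) = 0.023148; P(data | box C) = (11/12)(1/12)(1/12) = 0.0063657; P(data | box D) = (6/12)(6/12)(6/12) = 0.125; P(data | box E) = (3/4)(1/4)(1/4) = 0.046875.
Weighting by the prior gives 2/13 · 0.087891 = 0.013522, 2/13 · 0.023148 = 0.0035613, 4/13 · 0.0063657 = 0.0019587, 3/13 · 0.125 = 0.028846, 2/13 · 0.046875 = 0.0072115; these sum to 0.055099.
By Bayes' rule, P(box E | data) = (0.0072115) / (0.055099) = 0.13088.

0.131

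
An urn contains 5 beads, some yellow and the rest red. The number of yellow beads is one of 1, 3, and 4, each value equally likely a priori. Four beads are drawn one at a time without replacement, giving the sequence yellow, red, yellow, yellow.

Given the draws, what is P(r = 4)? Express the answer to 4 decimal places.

0.6667

Compute the likelihood of the observed sequence for each case: P(data | r = 1) = (1/5)(4/4)(0/3) = 0; P(data | r = 3) = (3/5)(2/4)(2/3)(1/2) = 1/10; P(data | r = 4) = (4/5)(1/4)(3/3)(2/2) = 1/5.
Multiplying each by its prior: 1/3 · 0 = 0, 1/3 · 1/10 = 1/30, 1/3 · 1/5 = 1/15; with total 1/10.
By Bayes' rule, P(r = 4 | data) = (1/15) / (1/10) = 2/3.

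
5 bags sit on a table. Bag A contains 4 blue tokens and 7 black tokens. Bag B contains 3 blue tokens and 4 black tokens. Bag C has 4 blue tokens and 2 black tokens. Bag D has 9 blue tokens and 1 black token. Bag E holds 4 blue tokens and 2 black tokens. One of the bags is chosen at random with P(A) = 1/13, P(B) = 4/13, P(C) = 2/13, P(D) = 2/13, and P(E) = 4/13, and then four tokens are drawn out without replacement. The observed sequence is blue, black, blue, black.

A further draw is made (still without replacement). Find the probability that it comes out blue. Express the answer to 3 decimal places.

Under each hypothesis, the probability of the observed sequence is: P(data | bag A) = (4/11)(7/10)(3/9)(6/8) = 0.063636; P(data | bag B) = (3/7)(4/6)(2/5)(3/4) = 0.085714; P(data | bag C) = (4/6)(2/5)(3/4)(1/3) = 0.066667; P(data | bag D) = (9/10)(1/9)(8/8)(0/7) = 0; P(data | bag E) = (4/6)(2/5)(3/4)(1/3) = 0.066667.
Multiplying each by its prior: 1/13 · 0.063636 = 0.0048951, 4/13 · 0.085714 = 0.026374, 2/13 · 0.066667 = 0.010256, 2/13 · 0 = 0, 4/13 · 0.066667 = 0.020513; with total 0.062038.
The posterior is then P(bag A | data) = 0.078905, P(bag B | data) = 0.42512, P(bag C | data) = 0.16532, P(bag D | data) = 0, P(bag E | data) = 0.33065.
So P(blue next | data) = Σ P(blue next | H) P(H | data) = (2/7)(0.078905) + (1/3)(0.42512) + (1)(0.16532) + (1)(0.33065) = 0.66023.

0.660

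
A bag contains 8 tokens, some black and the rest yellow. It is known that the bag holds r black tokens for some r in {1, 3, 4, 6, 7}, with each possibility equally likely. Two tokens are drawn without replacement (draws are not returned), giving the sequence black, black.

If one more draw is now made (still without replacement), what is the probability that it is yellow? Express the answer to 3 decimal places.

0.333

Compute the likelihood of the observed sequence for each case: P(data | r = 1) = (1/8)(0/7) = 0; P(data | r = 3) = (3/8)(2/7) = 3/28; P(data | r = 4) = (4/8)(3/7) = 3/14; P(data | r = 6) = (6/8)(5/7) = 15/28; P(data | r = 7) = (7/8)(6/7) = 3/4.
The prior-weighted likelihoods are 1/5 · 0 = 0, 1/5 · 3/28 = 3/140, 1/5 · 3/14 = 3/70, 1/5 · 15/28 = 3/28, 1/5 · 3/4 = 3/20; summing to 9/28.
The posterior is then P(r = 1 | data) = 0, P(r = 3 | data) = 1/15, P(r = 4 | data) = 2/15, P(r = 6 | data) = 1/3, P(r = 7 | data) = 7/15.
So P(yellow next | data) = Σ P(yellow next | H) P(H | data) = (5/6)(1/15) + (2/3)(2/15) + (1/3)(1/3) + (1/6)(7/15) = 1/3.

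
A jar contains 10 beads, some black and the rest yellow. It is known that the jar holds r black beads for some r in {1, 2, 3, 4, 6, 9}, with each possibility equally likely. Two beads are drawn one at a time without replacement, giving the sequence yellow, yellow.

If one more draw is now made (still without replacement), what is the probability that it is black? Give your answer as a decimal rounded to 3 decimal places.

0.296

Under each hypothesis, the probability of the observed sequence is: P(data | r = 1) = (9/10)(8/9) = 4/5; P(data | r = 2) = (8/10)(7/9) = 28/45; P(data | r = 3) = (7/10)(6/9) = 7/15; P(data | r = 4) = (6/10)(5/9) = 1/3; P(data | r = 6) = (4/10)(3/9) = 2/15; P(data | r = 9) = (1/10)(0/9) = 0.
Multiplying each by its prior: 1/6 · 4/5 = 2/15, 1/6 · 28/45 = 14/135, 1/6 · 7/15 = 7/90, 1/6 · 1/3 = 1/18, 1/6 · 2/15 = 1/45, 1/6 · 0 = 0; with total 53/135.
Normalising, the posterior is P(r = 1 | data) = 18/53, P(r = 2 | data) = 14/53, P(r = 3 | data) = 21/106, P(r = 4 | data) = 15/106, P(r = 6 | data) = 3/53, P(r = 9 | data) = 0.
The predictive probability is P(black next | data) = (1/8)(18/53) + (1/4)(14/53) + (3/8)(21/106) + (1/2)(15/106) + (3/4)(3/53) = 251/848.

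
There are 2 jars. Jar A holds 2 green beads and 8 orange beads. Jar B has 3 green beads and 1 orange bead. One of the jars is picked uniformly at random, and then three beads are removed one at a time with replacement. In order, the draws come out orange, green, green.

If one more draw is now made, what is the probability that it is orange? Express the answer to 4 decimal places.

For each hypothesis, P(data | H) works out to: P(data | jar A) = (8/10)(2/10)(2/10) = 0.032; P(data | jar B) = (1/4)(3/4)(3/4) = 0.14062.
Weighting by the prior gives 1/2 · 0.032 = 0.016, 1/2 · 0.14062 = 0.070312; with total 0.086313.
Dividing through by the total gives posterior P(jar A | data) = 0.18537, P(jar B | data) = 0.81463.
So P(orange next | data) = Σ P(orange next | H) P(H | data) = (4/5)(0.18537) + (1/4)(0.81463) = 0.35196.

0.3520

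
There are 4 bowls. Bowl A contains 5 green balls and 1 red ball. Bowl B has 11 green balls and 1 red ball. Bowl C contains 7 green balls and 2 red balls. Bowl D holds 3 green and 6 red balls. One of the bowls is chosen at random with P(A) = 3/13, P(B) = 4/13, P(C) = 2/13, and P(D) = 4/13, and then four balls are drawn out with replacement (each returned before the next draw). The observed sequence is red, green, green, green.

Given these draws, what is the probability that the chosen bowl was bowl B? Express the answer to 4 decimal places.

0.3007

The likelihood of the observed sequence under each hypothesis: P(data | bowl A) = (1/6)(5/6)(5/6)(5/6) = 0.096451; P(data | bowl B) = (1/12)(11/12)(11/12)(11/12) = 0.064188; P(data | bowl C) = (2/9)(7/9)(7/9)(7/9) = 0.10456; P(data | bowl D) = (6/9)(3/9)(3/9)(3/9) = 0.024691.
The prior-weighted likelihoods are 3/13 · 0.096451 = 0.022258, 4/13 · 0.064188 = 0.01975, 2/13 · 0.10456 = 0.016086, 4/13 · 0.024691 = 0.0075973; summing to 0.065691.
So P(bowl B | data) = (0.01975) / (0.065691) = 0.30065.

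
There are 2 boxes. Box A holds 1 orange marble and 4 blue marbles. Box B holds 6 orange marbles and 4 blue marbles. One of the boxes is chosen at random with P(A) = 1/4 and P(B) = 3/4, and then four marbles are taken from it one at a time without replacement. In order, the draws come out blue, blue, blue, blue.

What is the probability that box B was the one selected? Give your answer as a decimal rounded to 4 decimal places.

0.0667

Compute the likelihood of the observed sequence for each case: P(data | box A) = (4/5)(3/4)(2/3)(1/2) = 1/5; P(data | box B) = (4/10)(3/9)(2/8)(1/7) = 1/210.
Weighting by the prior gives 1/4 · 1/5 = 1/20, 3/4 · 1/210 = 1/280; with total 3/56.
By Bayes' rule, P(box B | data) = (1/280) / (3/56) = 1/15.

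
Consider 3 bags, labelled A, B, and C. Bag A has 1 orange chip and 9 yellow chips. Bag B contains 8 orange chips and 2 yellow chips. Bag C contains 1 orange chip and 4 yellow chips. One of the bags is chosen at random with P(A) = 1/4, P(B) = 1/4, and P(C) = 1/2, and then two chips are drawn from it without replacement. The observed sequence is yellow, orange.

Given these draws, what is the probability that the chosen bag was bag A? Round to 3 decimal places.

0.148

For each hypothesis, P(data | H) works out to: P(data | bag A) = (9/10)(1/9) = 1/10; P(data | bag B) = (2/10)(8/9) = 8/45; P(data | bag C) = (4/5)(1/4) = 1/5.
Weighting by the prior gives 1/4 · 1/10 = 1/40, 1/4 · 8/45 = 2/45, 1/2 · 1/5 = 1/10; summing to 61/360.
Therefore the posterior P(bag A | data) = (1/40) / (61/360) = 9/61.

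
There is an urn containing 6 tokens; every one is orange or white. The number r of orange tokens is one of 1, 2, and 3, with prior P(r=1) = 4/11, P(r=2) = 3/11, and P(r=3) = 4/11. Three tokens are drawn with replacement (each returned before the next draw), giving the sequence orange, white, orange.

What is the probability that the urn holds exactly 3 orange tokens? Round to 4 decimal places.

Compute the likelihood of the observed sequence for each case: P(data | r = 1) = (1/6)(5/6)(1/6) = 5/216; P(data | r = 2) = (2/6)(4/6)(2/6) = 2/27; P(data | r = 3) = (3/6)(3/6)(3/6) = 1/8.
Multiplying each by its prior: 4/11 · 5/216 = 5/594, 3/11 · 2/27 = 2/99, 4/11 · 1/8 = 1/22; with total 2/27.
So P(r = 3 | data) = (1/22) / (2/27) = 27/44.

0.6136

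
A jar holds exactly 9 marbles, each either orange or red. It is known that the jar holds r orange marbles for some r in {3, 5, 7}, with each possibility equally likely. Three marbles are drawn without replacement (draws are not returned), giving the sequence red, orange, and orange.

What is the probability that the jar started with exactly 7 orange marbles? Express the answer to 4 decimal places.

The likelihood of the observed sequence under each hypothesis: P(data | r = 3) = (6/9)(3/8)(2/7) = 1/14; P(data | r = 5) = (4/9)(5/8)(4/7) = 10/63; P(data | r = 7) = (2/9)(7/8)(6/7) = 1/6.
Weighting by the prior gives 1/3 · 1/14 = 1/42, 1/3 · 10/63 = 10/189, 1/3 · 1/6 = 1/18; summing to 25/189.
Therefore the posterior P(r = 7 | data) = (1/18) / (25/189) = 21/50.

0.4200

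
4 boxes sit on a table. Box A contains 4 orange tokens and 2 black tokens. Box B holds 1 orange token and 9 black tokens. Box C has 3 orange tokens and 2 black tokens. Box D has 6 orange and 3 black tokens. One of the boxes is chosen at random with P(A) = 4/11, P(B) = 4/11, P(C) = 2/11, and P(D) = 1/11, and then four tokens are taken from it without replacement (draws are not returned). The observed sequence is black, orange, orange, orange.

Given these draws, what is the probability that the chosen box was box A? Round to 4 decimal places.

Compute the likelihood of the observed sequence for each case: P(data | box A) = (2/6)(4/5)(3/4)(2/3) = 0.13333; P(data | box B) = (9/10)(1/9)(0/8) = 0; P(data | box C) = (2/5)(3/4)(2/3)(1/2) = 0.1; P(data | box D) = (3/9)(6/8)(5/7)(4/6) = 0.11905.
Multiplying each by its prior: 4/11 · 0.13333 = 0.048485, 4/11 · 0 = 0, 2/11 · 0.1 = 0.018182, 1/11 · 0.11905 = 0.010823; summing to 0.077489.
So P(box A | data) = (0.048485) / (0.077489) = 0.6257.

0.6257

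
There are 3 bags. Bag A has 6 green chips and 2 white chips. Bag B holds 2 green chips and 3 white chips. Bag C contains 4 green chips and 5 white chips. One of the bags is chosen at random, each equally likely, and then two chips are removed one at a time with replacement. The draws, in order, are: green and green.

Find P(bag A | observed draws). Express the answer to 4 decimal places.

0.6114

The likelihood of the observed sequence under each hypothesis: P(data | bag A) = (6/8)(6/8) = 0.5625; P(data | bag B) = (2/5)(2/5) = 0.16; P(data | bag C) = (4/9)(4/9) = 0.19753.
The prior-weighted likelihoods are 1/3 · 0.5625 = 0.1875, 1/3 · 0.16 = 0.053333, 1/3 · 0.19753 = 0.065844; these sum to 0.30668.
Therefore the posterior P(bag A | data) = (0.1875) / (0.30668) = 0.61139.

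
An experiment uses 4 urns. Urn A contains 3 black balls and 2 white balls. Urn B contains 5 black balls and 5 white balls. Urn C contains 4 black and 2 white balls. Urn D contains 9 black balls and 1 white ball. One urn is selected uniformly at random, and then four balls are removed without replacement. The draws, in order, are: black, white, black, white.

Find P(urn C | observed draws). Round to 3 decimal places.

Under each hypothesis, the probability of the observed sequence is: P(data | urn A) = (3/5)(2/4)(2/3)(1/2) = 1/10; P(data | urn B) = (5/10)(5/9)(4/8)(4/7) = 5/63; P(data | urn C) = (4/6)(2/5)(3/4)(1/3) = 1/15; P(data | urn D) = (9/10)(1/9)(8/8)(0/7) = 0.
Multiplying each by its prior: 1/4 · 1/10 = 1/40, 1/4 · 5/63 = 5/252, 1/4 · 1/15 = 1/60, 1/4 · 0 = 0; with total 31/504.
So P(urn C | data) = (1/60) / (31/504) = 42/155.

0.271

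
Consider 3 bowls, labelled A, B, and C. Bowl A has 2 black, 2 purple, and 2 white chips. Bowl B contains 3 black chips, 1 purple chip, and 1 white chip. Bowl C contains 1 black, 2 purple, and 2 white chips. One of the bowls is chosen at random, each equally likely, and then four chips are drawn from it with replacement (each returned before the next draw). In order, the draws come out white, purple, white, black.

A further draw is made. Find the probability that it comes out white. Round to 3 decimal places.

Compute the likelihood of the observed sequence for each case: P(data | bowl A) = (2/6)(2/6)(2/6)(2/6) = 0.012346; P(data | bowl B) = (1/5)(1/5)(1/5)(3/5) = 0.0048; P(data | bowl C) = (2/5)(2/5)(2/5)(1/5) = 0.0128.
Weighting by the prior gives 1/3 · 0.012346 = 0.0041152, 1/3 · 0.0048 = 0.0016, 1/3 · 0.0128 = 0.0042667; these sum to 0.0099819.
The posterior is then P(bowl A | data) = 0.41227, P(bowl B | data) = 0.16029, P(bowl C | data) = 0.42744.
Averaging over the posterior, P(white next | data) = (1/3)(0.41227) + (1/5)(0.16029) + (2/5)(0.42744) = 0.34046.

0.340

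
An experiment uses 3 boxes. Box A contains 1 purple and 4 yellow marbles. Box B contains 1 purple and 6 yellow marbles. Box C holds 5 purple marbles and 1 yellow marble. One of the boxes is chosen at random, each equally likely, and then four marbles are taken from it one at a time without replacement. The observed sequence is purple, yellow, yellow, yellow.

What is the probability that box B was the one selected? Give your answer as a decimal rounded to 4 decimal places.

0.4167

The likelihood of the observed sequence under each hypothesis: P(data | box A) = (1/5)(4/4)(3/3)(2/2) = 1/5; P(data | box B) = (1/7)(6/6)(5/5)(4/4) = 1/7; P(data | box C) = (5/6)(1/5)(0/4) = 0.
The prior-weighted likelihoods are 1/3 · 1/5 = 1/15, 1/3 · 1/7 = 1/21, 1/3 · 0 = 0; these sum to 4/35.
So P(box B | data) = (1/21) / (4/35) = 5/12.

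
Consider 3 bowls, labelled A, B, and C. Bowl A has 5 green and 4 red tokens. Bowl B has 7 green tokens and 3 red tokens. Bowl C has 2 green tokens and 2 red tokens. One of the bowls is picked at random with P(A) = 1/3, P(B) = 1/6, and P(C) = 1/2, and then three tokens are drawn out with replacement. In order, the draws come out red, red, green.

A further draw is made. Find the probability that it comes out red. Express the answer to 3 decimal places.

Under each hypothesis, the probability of the observed sequence is: P(data | bowl A) = (4/9)(4/9)(5/9) = 0.10974; P(data | bowl B) = (3/10)(3/10)(7/10) = 0.063; P(data | bowl C) = (2/4)(2/4)(2/4) = 0.125.
Weighting by the prior gives 1/3 · 0.10974 = 0.03658, 1/6 · 0.063 = 0.0105, 1/2 · 0.125 = 0.0625; these sum to 0.10958.
The posterior is then P(bowl A | data) = 0.33382, P(bowl B | data) = 0.095821, P(bowl C | data) = 0.57036.
Averaging over the posterior, P(red next | data) = (4/9)(0.33382) + (3/10)(0.095821) + (1/2)(0.57036) = 0.46229.

0.462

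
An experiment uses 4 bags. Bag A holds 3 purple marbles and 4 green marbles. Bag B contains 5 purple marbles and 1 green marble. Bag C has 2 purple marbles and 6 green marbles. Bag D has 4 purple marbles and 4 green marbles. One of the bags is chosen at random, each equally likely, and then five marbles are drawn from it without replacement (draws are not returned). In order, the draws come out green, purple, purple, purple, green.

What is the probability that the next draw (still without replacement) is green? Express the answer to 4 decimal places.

0.8000

Compute the likelihood of the observed sequence for each case: P(data | bag A) = (4/7)(3/6)(2/5)(1/4)(3/3) = 1/35; P(data | bag B) = (1/6)(5/5)(4/4)(3/3)(0/2) = 0; P(data | bag C) = (6/8)(2/7)(1/6)(0/5) = 0; P(data | bag D) = (4/8)(4/7)(3/6)(2/5)(3/4) = 3/70.
The prior-weighted likelihoods are 1/4 · 1/35 = 1/140, 1/4 · 0 = 0, 1/4 · 0 = 0, 1/4 · 3/70 = 3/280; summing to 1/56.
The posterior is then P(bag A | data) = 2/5, P(bag B | data) = 0, P(bag C | data) = 0, P(bag D | data) = 3/5.
Averaging over the posterior, P(green next | data) = (1)(2/5) + (2/3)(3/5) = 4/5.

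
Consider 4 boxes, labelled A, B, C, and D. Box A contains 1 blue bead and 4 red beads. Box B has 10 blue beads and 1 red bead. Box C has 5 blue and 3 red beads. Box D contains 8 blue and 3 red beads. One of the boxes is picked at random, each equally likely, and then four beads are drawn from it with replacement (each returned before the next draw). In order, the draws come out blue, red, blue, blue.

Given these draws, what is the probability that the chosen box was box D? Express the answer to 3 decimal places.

Compute the likelihood of the observed sequence for each case: P(data | box A) = (1/5)(4/5)(1/5)(1/5) = 0.0064; P(data | box B) = (10/11)(1/11)(10/11)(10/11) = 0.068301; P(data | box C) = (5/8)(3/8)(5/8)(5/8) = 0.091553; P(data | box D) = (8/11)(3/11)(8/11)(8/11) = 0.10491.
Weighting by the prior gives 1/4 · 0.0064 = 0.0016, 1/4 · 0.068301 = 0.017075, 1/4 · 0.091553 = 0.022888, 1/4 · 0.10491 = 0.026228; summing to 0.067791.
So P(box D | data) = (0.026228) / (0.067791) = 0.38689.

0.387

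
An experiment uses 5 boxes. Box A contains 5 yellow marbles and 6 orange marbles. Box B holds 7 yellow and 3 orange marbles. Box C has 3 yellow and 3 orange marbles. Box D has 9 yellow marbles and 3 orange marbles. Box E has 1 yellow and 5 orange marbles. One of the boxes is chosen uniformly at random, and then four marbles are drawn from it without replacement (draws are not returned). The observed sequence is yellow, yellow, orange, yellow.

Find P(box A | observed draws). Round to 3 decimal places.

The likelihood of the observed sequence under each hypothesis: P(data | box A) = (5/11)(4/10)(6/9)(3/8) = 0.045455; P(data | box B) = (7/10)(6/9)(3/8)(5/7) = 0.125; P(data | box C) = (3/6)(2/5)(3/4)(1/3) = 0.05; P(data | box D) = (9/12)(8/11)(3/10)(7/9) = 0.12727; P(data | box E) = (1/6)(0/5) = 0.
Weighting by the prior gives 1/5 · 0.045455 = 0.0090909, 1/5 · 0.125 = 0.025, 1/5 · 0.05 = 0.01, 1/5 · 0.12727 = 0.025455, 1/5 · 0 = 0; summing to 0.069545.
By Bayes' rule, P(box A | data) = (0.0090909) / (0.069545) = 0.13072.

0.131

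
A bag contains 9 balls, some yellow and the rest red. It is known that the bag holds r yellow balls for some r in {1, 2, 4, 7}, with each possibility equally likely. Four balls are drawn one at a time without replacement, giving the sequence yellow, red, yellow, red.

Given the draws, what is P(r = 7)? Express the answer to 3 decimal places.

0.206

For each hypothesis, P(data | H) works out to: P(data | r = 1) = (1/9)(8/8)(0/7) = 0; P(data | r = 2) = (2/9)(7/8)(1/7)(6/6) = 1/36; P(data | r = 4) = (4/9)(5/8)(3/7)(4/6) = 5/63; P(data | r = 7) = (7/9)(2/8)(6/7)(1/6) = 1/36.
Multiplying each by its prior: 1/4 · 0 = 0, 1/4 · 1/36 = 1/144, 1/4 · 5/63 = 5/252, 1/4 · 1/36 = 1/144; summing to 17/504.
Therefore the posterior P(r = 7 | data) = (1/144) / (17/504) = 7/34.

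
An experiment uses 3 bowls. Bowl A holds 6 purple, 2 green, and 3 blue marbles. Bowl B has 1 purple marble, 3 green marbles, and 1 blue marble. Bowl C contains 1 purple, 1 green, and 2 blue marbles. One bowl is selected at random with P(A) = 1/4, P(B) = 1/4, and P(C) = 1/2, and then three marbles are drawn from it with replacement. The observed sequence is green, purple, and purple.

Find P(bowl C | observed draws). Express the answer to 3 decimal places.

0.286

Under each hypothesis, the probability of the observed sequence is: P(data | bowl A) = (2/11)(6/11)(6/11) = 0.054095; P(data | bowl B) = (3/5)(1/5)(1/5) = 0.024; P(data | bowl C) = (1/4)(1/4)(1/4) = 0.015625.
Multiplying each by its prior: 1/4 · 0.054095 = 0.013524, 1/4 · 0.024 = 0.006, 1/2 · 0.015625 = 0.0078125; with total 0.027336.
Hence P(bowl C | data) = (0.0078125) / (0.027336) = 0.28579.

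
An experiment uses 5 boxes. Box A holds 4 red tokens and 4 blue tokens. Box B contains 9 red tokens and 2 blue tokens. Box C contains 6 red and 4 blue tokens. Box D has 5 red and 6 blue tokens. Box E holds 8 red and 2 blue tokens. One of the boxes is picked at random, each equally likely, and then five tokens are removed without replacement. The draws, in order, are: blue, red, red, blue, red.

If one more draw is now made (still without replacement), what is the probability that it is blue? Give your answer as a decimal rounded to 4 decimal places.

0.4240

The likelihood of the observed sequence under each hypothesis: P(data | box A) = (4/8)(4/7)(3/6)(3/5)(2/4) = 0.042857; P(data | box B) = (2/11)(9/10)(8/9)(1/8)(7/7) = 0.018182; P(data | box C) = (4/10)(6/9)(5/8)(3/7)(4/6) = 0.047619; P(data | box D) = (6/11)(5/10)(4/9)(5/8)(3/7) = 0.032468; P(data | box E) = (2/10)(8/9)(7/8)(1/7)(6/6) = 0.022222.
Multiplying each by its prior: 1/5 · 0.042857 = 0.0085714, 1/5 · 0.018182 = 0.0036364, 1/5 · 0.047619 = 0.0095238, 1/5 · 0.032468 = 0.0064935, 1/5 · 0.022222 = 0.0044444; these sum to 0.03267.
Normalising, the posterior is P(box A | data) = 0.26237, P(box B | data) = 0.11131, P(box C | data) = 0.29152, P(box D | data) = 0.19876, P(box E | data) = 0.13604.
Averaging over the posterior, P(blue next | data) = (2/3)(0.26237) + (0)(0.11131) + (2/5)(0.29152) + (2/3)(0.19876) + (0)(0.13604) = 0.42403.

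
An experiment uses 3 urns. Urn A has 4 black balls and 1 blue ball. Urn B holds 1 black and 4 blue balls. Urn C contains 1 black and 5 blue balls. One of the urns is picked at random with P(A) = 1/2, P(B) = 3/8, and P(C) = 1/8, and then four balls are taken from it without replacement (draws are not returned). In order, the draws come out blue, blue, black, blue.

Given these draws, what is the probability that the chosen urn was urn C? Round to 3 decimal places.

0.217

Under each hypothesis, the probability of the observed sequence is: P(data | urn A) = (1/5)(0/4) = 0; P(data | urn B) = (4/5)(3/4)(1/3)(2/2) = 1/5; P(data | urn C) = (5/6)(4/5)(1/4)(3/3) = 1/6.
Weighting by the prior gives 1/2 · 0 = 0, 3/8 · 1/5 = 3/40, 1/8 · 1/6 = 1/48; these sum to 23/240.
So P(urn C | data) = (1/48) / (23/240) = 5/23.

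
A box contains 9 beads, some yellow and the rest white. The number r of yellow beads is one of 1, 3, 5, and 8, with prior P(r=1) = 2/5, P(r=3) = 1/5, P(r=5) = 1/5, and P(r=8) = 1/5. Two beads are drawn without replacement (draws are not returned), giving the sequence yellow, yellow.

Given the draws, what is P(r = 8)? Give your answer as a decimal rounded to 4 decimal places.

0.6829

Under each hypothesis, the probability of the observed sequence is: P(data | r = 1) = (1/9)(0/8) = 0; P(data | r = 3) = (3/9)(2/8) = 1/12; P(data | r = 5) = (5/9)(4/8) = 5/18; P(data | r = 8) = (8/9)(7/8) = 7/9.
Weighting by the prior gives 2/5 · 0 = 0, 1/5 · 1/12 = 1/60, 1/5 · 5/18 = 1/18, 1/5 · 7/9 = 7/45; summing to 41/180.
By Bayes' rule, P(r = 8 | data) = (7/45) / (41/180) = 28/41.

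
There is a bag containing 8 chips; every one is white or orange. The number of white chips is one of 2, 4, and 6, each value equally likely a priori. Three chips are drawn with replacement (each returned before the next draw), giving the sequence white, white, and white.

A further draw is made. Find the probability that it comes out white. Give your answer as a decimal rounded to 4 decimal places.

The likelihood of the observed sequence under each hypothesis: P(data | r = 2) = (2/8)(2/8)(2/8) = 1/64; P(data | r = 4) = (4/8)(4/8)(4/8) = 1/8; P(data | r = 6) = (6/8)(6/8)(6/8) = 27/64.
Weighting by the prior gives 1/3 · 1/64 = 1/192, 1/3 · 1/8 = 1/24, 1/3 · 27/64 = 9/64; these sum to 3/16.
The posterior is then P(r = 2 | data) = 1/36, P(r = 4 | data) = 2/9, P(r = 6 | data) = 3/4.
So P(white next | data) = Σ P(white next | H) P(H | data) = (1/4)(1/36) + (1/2)(2/9) + (3/4)(3/4) = 49/72.

0.6806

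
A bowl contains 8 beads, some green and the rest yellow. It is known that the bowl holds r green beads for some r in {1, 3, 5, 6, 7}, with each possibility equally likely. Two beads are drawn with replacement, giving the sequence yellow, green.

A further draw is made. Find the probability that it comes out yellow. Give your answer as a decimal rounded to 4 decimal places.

Under each hypothesis, the probability of the observed sequence is: P(data | r = 1) = (7/8)(1/8) = 7/64; P(data | r = 3) = (5/8)(3/8) = 15/64; P(data | r = 5) = (3/8)(5/8) = 15/64; P(data | r = 6) = (2/8)(6/8) = 3/16; P(data | r = 7) = (1/8)(7/8) = 7/64.
Weighting by the prior gives 1/5 · 7/64 = 7/320, 1/5 · 15/64 = 3/64, 1/5 · 15/64 = 3/64, 1/5 · 3/16 = 3/80, 1/5 · 7/64 = 7/320; these sum to 7/40.
Normalising, the posterior is P(r = 1 | data) = 1/8, P(r = 3 | data) = 15/56, P(r = 5 | data) = 15/56, P(r = 6 | data) = 3/14, P(r = 7 | data) = 1/8.
So P(yellow next | data) = Σ P(yellow next | H) P(H | data) = (7/8)(1/8) + (5/8)(15/56) + (3/8)(15/56) + (1/4)(3/14) + (1/8)(1/8) = 25/56.

0.4464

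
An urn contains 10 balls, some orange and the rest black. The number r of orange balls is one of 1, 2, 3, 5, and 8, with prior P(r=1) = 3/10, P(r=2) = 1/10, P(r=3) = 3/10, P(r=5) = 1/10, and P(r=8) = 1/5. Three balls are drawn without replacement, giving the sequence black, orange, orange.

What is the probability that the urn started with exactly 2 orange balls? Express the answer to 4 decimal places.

For each hypothesis, P(data | H) works out to: P(data | r = 1) = (9/10)(1/9)(0/8) = 0; P(data | r = 2) = (8/10)(2/9)(1/8) = 0.022222; P(data | r = 3) = (7/10)(3/9)(2/8) = 0.058333; P(data | r = 5) = (5/10)(5/9)(4/8) = 0.13889; P(data | r = 8) = (2/10)(8/9)(7/8) = 0.15556.
Weighting by the prior gives 3/10 · 0 = 0, 1/10 · 0.022222 = 0.0022222, 3/10 · 0.058333 = 0.0175, 1/10 · 0.13889 = 0.013889, 1/5 · 0.15556 = 0.031111; with total 0.064722.
So P(r = 2 | data) = (0.0022222) / (0.064722) = 0.034335.

0.0343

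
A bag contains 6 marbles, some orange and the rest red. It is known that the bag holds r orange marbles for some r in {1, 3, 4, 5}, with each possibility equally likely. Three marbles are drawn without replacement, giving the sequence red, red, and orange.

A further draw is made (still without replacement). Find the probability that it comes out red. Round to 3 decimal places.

0.565

Compute the likelihood of the observed sequence for each case: P(data | r = 1) = (5/6)(4/5)(1/4) = 1/6; P(data | r = 3) = (3/6)(2/5)(3/4) = 3/20; P(data | r = 4) = (2/6)(1/5)(4/4) = 1/15; P(data | r = 5) = (1/6)(0/5) = 0.
Weighting by the prior gives 1/4 · 1/6 = 1/24, 1/4 · 3/20 = 3/80, 1/4 · 1/15 = 1/60, 1/4 · 0 = 0; summing to 23/240.
Normalising, the posterior is P(r = 1 | data) = 10/23, P(r = 3 | data) = 9/23, P(r = 4 | data) = 4/23, P(r = 5 | data) = 0.
The predictive probability is P(red next | data) = (1)(10/23) + (1/3)(9/23) + (0)(4/23) = 13/23.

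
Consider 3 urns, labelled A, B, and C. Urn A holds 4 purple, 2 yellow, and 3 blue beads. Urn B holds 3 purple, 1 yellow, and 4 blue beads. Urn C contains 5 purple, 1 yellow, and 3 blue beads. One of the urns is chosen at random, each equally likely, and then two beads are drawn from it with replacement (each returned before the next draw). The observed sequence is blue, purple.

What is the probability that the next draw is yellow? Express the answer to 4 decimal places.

Compute the likelihood of the observed sequence for each case: P(data | urn A) = (3/9)(4/9) = 4/27; P(data | urn B) = (4/8)(3/8) = 3/16; P(data | urn C) = (3/9)(5/9) = 5/27.
Multiplying each by its prior: 1/3 · 4/27 = 4/81, 1/3 · 3/16 = 1/16, 1/3 · 5/27 = 5/81; these sum to 25/144.
Dividing through by the total gives posterior P(urn A | data) = 0.28444, P(urn B | data) = 0.36, P(urn C | data) = 0.35556.
So P(yellow next | data) = Σ P(yellow next | H) P(H | data) = (2/9)(0.28444) + (1/8)(0.36) + (1/9)(0.35556) = 0.14772.

0.1477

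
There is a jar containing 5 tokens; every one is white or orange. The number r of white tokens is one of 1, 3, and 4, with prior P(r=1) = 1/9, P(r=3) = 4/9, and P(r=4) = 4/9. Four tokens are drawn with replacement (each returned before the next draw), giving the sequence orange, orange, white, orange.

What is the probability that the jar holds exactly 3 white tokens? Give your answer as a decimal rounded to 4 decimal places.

0.5455

Compute the likelihood of the observed sequence for each case: P(data | r = 1) = (4/5)(4/5)(1/5)(4/5) = 0.1024; P(data | r = 3) = (2/5)(2/5)(3/5)(2/5) = 0.0384; P(data | r = 4) = (1/5)(1/5)(4/5)(1/5) = 0.0064.
Multiplying each by its prior: 1/9 · 0.1024 = 0.011378, 4/9 · 0.0384 = 0.017067, 4/9 · 0.0064 = 0.0028444; these sum to 0.031289.
Therefore the posterior P(r = 3 | data) = (0.017067) / (0.031289) = 0.54545.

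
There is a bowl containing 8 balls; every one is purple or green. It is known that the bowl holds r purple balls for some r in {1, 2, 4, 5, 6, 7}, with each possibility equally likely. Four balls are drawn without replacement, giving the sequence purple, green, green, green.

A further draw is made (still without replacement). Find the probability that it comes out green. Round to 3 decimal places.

0.719

For each hypothesis, P(data | H) works out to: P(data | r = 1) = (1/8)(7/7)(6/6)(5/5) = 1/8; P(data | r = 2) = (2/8)(6/7)(5/6)(4/5) = 1/7; P(data | r = 4) = (4/8)(4/7)(3/6)(2/5) = 2/35; P(data | r = 5) = (5/8)(3/7)(2/6)(1/5) = 1/56; P(data | r = 6) = (6/8)(2/7)(1/6)(0/5) = 0; P(data | r = 7) = (7/8)(1/7)(0/6) = 0.
The prior-weighted likelihoods are 1/6 · 1/8 = 1/48, 1/6 · 1/7 = 1/42, 1/6 · 2/35 = 1/105, 1/6 · 1/56 = 1/336, 1/6 · 0 = 0, 1/6 · 0 = 0; summing to 2/35.
Dividing through by the total gives posterior P(r = 1 | data) = 35/96, P(r = 2 | data) = 5/12, P(r = 4 | data) = 1/6, P(r = 5 | data) = 5/96, P(r = 6 | data) = 0, P(r = 7 | data) = 0.
Averaging over the posterior, P(green next | data) = (1)(35/96) + (3/4)(5/12) + (1/4)(1/6) + (0)(5/96) = 23/32.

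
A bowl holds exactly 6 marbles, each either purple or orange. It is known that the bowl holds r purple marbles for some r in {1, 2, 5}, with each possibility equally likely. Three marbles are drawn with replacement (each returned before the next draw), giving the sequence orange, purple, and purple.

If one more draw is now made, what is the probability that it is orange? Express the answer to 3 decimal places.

Under each hypothesis, the probability of the observed sequence is: P(data | r = 1) = (5/6)(1/6)(1/6) = 5/216; P(data | r = 2) = (4/6)(2/6)(2/6) = 2/27; P(data | r = 5) = (1/6)(5/6)(5/6) = 25/216.
Multiplying each by its prior: 1/3 · 5/216 = 5/648, 1/3 · 2/27 = 2/81, 1/3 · 25/216 = 25/648; with total 23/324.
Normalising, the posterior is P(r = 1 | data) = 5/46, P(r = 2 | data) = 8/23, P(r = 5 | data) = 25/46.
So P(orange next | data) = Σ P(orange next | H) P(H | data) = (5/6)(5/46) + (2/3)(8/23) + (1/6)(25/46) = 19/46.

0.413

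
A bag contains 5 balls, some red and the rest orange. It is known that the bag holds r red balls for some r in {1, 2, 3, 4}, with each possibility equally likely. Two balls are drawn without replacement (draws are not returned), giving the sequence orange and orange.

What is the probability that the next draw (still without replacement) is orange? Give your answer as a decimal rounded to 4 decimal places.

For each hypothesis, P(data | H) works out to: P(data | r = 1) = (4/5)(3/4) = 3/5; P(data | r = 2) = (3/5)(2/4) = 3/10; P(data | r = 3) = (2/5)(1/4) = 1/10; P(data | r = 4) = (1/5)(0/4) = 0.
The prior-weighted likelihoods are 1/4 · 3/5 = 3/20, 1/4 · 3/10 = 3/40, 1/4 · 1/10 = 1/40, 1/4 · 0 = 0; summing to 1/4.
The posterior is then P(r = 1 | data) = 3/5, P(r = 2 | data) = 3/10, P(r = 3 | data) = 1/10, P(r = 4 | data) = 0.
Averaging over the posterior, P(orange next | data) = (2/3)(3/5) + (1/3)(3/10) + (0)(1/10) = 1/2.

0.5000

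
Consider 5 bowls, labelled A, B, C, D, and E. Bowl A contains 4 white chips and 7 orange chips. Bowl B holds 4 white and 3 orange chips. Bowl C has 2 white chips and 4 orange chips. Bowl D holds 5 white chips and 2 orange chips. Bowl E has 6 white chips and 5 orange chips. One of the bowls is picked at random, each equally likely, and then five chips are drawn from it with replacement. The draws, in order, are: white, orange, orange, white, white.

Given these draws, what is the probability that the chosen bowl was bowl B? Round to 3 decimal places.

Under each hypothesis, the probability of the observed sequence is: P(data | bowl A) = (4/11)(7/11)(7/11)(4/11)(4/11) = 0.019472; P(data | bowl B) = (4/7)(3/7)(3/7)(4/7)(4/7) = 0.034271; P(data | bowl C) = (2/6)(4/6)(4/6)(2/6)(2/6) = 0.016461; P(data | bowl D) = (5/7)(2/7)(2/7)(5/7)(5/7) = 0.02975; P(data | bowl E) = (6/11)(5/11)(5/11)(6/11)(6/11) = 0.03353.
The prior-weighted likelihoods are 1/5 · 0.019472 = 0.0038944, 1/5 · 0.034271 = 0.0068543, 1/5 · 0.016461 = 0.0032922, 1/5 · 0.02975 = 0.0059499, 1/5 · 0.03353 = 0.006706; summing to 0.026697.
So P(bowl B | data) = (0.0068543) / (0.026697) = 0.25675.

0.257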